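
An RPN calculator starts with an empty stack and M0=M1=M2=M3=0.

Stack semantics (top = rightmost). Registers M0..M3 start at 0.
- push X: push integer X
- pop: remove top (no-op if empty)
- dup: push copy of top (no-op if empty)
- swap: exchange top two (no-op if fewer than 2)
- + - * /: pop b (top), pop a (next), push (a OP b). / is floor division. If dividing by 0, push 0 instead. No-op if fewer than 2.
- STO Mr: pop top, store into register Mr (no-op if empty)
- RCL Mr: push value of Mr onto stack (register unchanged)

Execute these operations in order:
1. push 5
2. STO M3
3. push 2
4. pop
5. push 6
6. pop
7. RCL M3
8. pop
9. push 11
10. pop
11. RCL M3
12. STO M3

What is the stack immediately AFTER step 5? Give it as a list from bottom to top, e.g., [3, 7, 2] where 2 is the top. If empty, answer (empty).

After op 1 (push 5): stack=[5] mem=[0,0,0,0]
After op 2 (STO M3): stack=[empty] mem=[0,0,0,5]
After op 3 (push 2): stack=[2] mem=[0,0,0,5]
After op 4 (pop): stack=[empty] mem=[0,0,0,5]
After op 5 (push 6): stack=[6] mem=[0,0,0,5]

[6]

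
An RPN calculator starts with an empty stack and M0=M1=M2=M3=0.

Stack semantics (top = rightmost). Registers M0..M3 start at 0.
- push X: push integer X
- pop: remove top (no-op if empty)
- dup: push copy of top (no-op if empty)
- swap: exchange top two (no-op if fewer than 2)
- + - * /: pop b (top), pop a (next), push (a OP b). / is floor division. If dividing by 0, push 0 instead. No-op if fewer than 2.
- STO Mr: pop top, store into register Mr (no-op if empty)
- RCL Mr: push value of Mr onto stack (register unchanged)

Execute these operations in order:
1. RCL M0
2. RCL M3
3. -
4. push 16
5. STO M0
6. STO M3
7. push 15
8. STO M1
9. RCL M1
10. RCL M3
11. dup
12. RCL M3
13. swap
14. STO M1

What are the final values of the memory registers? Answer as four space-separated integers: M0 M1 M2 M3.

After op 1 (RCL M0): stack=[0] mem=[0,0,0,0]
After op 2 (RCL M3): stack=[0,0] mem=[0,0,0,0]
After op 3 (-): stack=[0] mem=[0,0,0,0]
After op 4 (push 16): stack=[0,16] mem=[0,0,0,0]
After op 5 (STO M0): stack=[0] mem=[16,0,0,0]
After op 6 (STO M3): stack=[empty] mem=[16,0,0,0]
After op 7 (push 15): stack=[15] mem=[16,0,0,0]
After op 8 (STO M1): stack=[empty] mem=[16,15,0,0]
After op 9 (RCL M1): stack=[15] mem=[16,15,0,0]
After op 10 (RCL M3): stack=[15,0] mem=[16,15,0,0]
After op 11 (dup): stack=[15,0,0] mem=[16,15,0,0]
After op 12 (RCL M3): stack=[15,0,0,0] mem=[16,15,0,0]
After op 13 (swap): stack=[15,0,0,0] mem=[16,15,0,0]
After op 14 (STO M1): stack=[15,0,0] mem=[16,0,0,0]

Answer: 16 0 0 0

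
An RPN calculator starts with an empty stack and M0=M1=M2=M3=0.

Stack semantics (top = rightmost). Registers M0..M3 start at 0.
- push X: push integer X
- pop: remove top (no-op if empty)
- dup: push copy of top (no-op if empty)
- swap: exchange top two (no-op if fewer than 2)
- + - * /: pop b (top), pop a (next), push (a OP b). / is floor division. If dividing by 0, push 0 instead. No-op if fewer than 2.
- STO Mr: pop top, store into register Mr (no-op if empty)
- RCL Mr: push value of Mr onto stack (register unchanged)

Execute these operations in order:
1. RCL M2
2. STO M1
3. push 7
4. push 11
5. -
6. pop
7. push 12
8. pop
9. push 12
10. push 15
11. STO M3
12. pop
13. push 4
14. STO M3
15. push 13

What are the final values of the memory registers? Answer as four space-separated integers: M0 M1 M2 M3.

Answer: 0 0 0 4

Derivation:
After op 1 (RCL M2): stack=[0] mem=[0,0,0,0]
After op 2 (STO M1): stack=[empty] mem=[0,0,0,0]
After op 3 (push 7): stack=[7] mem=[0,0,0,0]
After op 4 (push 11): stack=[7,11] mem=[0,0,0,0]
After op 5 (-): stack=[-4] mem=[0,0,0,0]
After op 6 (pop): stack=[empty] mem=[0,0,0,0]
After op 7 (push 12): stack=[12] mem=[0,0,0,0]
After op 8 (pop): stack=[empty] mem=[0,0,0,0]
After op 9 (push 12): stack=[12] mem=[0,0,0,0]
After op 10 (push 15): stack=[12,15] mem=[0,0,0,0]
After op 11 (STO M3): stack=[12] mem=[0,0,0,15]
After op 12 (pop): stack=[empty] mem=[0,0,0,15]
After op 13 (push 4): stack=[4] mem=[0,0,0,15]
After op 14 (STO M3): stack=[empty] mem=[0,0,0,4]
After op 15 (push 13): stack=[13] mem=[0,0,0,4]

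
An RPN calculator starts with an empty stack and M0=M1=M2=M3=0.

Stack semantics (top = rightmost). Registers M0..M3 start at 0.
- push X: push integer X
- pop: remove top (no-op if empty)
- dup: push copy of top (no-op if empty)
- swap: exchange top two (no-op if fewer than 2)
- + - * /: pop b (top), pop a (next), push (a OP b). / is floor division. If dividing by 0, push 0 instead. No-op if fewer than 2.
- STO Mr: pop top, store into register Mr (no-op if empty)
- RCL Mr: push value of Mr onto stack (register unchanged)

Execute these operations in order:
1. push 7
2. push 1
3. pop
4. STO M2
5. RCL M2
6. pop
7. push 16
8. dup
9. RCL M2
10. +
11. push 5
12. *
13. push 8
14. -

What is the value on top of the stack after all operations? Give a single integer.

Answer: 107

Derivation:
After op 1 (push 7): stack=[7] mem=[0,0,0,0]
After op 2 (push 1): stack=[7,1] mem=[0,0,0,0]
After op 3 (pop): stack=[7] mem=[0,0,0,0]
After op 4 (STO M2): stack=[empty] mem=[0,0,7,0]
After op 5 (RCL M2): stack=[7] mem=[0,0,7,0]
After op 6 (pop): stack=[empty] mem=[0,0,7,0]
After op 7 (push 16): stack=[16] mem=[0,0,7,0]
After op 8 (dup): stack=[16,16] mem=[0,0,7,0]
After op 9 (RCL M2): stack=[16,16,7] mem=[0,0,7,0]
After op 10 (+): stack=[16,23] mem=[0,0,7,0]
After op 11 (push 5): stack=[16,23,5] mem=[0,0,7,0]
After op 12 (*): stack=[16,115] mem=[0,0,7,0]
After op 13 (push 8): stack=[16,115,8] mem=[0,0,7,0]
After op 14 (-): stack=[16,107] mem=[0,0,7,0]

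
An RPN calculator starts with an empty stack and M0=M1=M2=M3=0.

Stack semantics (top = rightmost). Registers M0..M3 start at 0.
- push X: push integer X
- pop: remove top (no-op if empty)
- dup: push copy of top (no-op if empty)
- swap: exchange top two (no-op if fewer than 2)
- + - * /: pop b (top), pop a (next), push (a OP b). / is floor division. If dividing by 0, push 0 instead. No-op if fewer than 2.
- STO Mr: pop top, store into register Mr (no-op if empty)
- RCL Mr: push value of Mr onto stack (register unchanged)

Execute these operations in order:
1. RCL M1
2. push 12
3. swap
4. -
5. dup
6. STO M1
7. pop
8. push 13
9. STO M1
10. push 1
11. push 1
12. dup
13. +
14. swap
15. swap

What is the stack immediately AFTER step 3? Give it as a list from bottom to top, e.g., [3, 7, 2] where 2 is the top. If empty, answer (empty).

After op 1 (RCL M1): stack=[0] mem=[0,0,0,0]
After op 2 (push 12): stack=[0,12] mem=[0,0,0,0]
After op 3 (swap): stack=[12,0] mem=[0,0,0,0]

[12, 0]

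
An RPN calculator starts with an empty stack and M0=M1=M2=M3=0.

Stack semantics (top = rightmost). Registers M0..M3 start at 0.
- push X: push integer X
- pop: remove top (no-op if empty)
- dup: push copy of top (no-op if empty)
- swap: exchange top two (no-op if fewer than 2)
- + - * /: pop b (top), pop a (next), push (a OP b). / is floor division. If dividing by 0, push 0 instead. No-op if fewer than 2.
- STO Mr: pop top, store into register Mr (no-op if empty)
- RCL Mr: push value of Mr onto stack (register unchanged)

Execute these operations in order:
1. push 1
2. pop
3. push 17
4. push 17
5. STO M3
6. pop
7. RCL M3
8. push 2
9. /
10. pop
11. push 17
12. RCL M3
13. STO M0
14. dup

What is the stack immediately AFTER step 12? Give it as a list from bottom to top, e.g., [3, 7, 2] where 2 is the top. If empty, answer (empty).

After op 1 (push 1): stack=[1] mem=[0,0,0,0]
After op 2 (pop): stack=[empty] mem=[0,0,0,0]
After op 3 (push 17): stack=[17] mem=[0,0,0,0]
After op 4 (push 17): stack=[17,17] mem=[0,0,0,0]
After op 5 (STO M3): stack=[17] mem=[0,0,0,17]
After op 6 (pop): stack=[empty] mem=[0,0,0,17]
After op 7 (RCL M3): stack=[17] mem=[0,0,0,17]
After op 8 (push 2): stack=[17,2] mem=[0,0,0,17]
After op 9 (/): stack=[8] mem=[0,0,0,17]
After op 10 (pop): stack=[empty] mem=[0,0,0,17]
After op 11 (push 17): stack=[17] mem=[0,0,0,17]
After op 12 (RCL M3): stack=[17,17] mem=[0,0,0,17]

[17, 17]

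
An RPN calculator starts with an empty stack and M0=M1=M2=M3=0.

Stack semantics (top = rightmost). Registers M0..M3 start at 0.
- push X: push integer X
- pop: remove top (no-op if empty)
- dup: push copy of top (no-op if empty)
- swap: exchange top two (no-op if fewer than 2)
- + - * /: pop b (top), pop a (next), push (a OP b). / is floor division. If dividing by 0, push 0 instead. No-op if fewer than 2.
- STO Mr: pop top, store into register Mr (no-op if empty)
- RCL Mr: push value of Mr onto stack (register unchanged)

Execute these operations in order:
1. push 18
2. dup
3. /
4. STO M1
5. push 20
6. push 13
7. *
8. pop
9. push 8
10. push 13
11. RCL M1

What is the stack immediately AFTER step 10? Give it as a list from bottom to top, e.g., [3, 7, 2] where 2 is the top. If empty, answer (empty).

After op 1 (push 18): stack=[18] mem=[0,0,0,0]
After op 2 (dup): stack=[18,18] mem=[0,0,0,0]
After op 3 (/): stack=[1] mem=[0,0,0,0]
After op 4 (STO M1): stack=[empty] mem=[0,1,0,0]
After op 5 (push 20): stack=[20] mem=[0,1,0,0]
After op 6 (push 13): stack=[20,13] mem=[0,1,0,0]
After op 7 (*): stack=[260] mem=[0,1,0,0]
After op 8 (pop): stack=[empty] mem=[0,1,0,0]
After op 9 (push 8): stack=[8] mem=[0,1,0,0]
After op 10 (push 13): stack=[8,13] mem=[0,1,0,0]

[8, 13]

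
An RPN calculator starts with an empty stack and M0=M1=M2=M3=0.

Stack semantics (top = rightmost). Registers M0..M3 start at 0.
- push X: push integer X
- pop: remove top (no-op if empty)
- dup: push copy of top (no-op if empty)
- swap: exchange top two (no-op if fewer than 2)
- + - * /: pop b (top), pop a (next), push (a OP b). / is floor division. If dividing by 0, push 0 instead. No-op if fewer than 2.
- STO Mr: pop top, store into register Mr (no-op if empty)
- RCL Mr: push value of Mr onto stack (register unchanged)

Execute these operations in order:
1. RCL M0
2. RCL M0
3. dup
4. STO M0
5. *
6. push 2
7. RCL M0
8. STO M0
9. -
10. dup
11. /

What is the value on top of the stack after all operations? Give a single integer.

Answer: 1

Derivation:
After op 1 (RCL M0): stack=[0] mem=[0,0,0,0]
After op 2 (RCL M0): stack=[0,0] mem=[0,0,0,0]
After op 3 (dup): stack=[0,0,0] mem=[0,0,0,0]
After op 4 (STO M0): stack=[0,0] mem=[0,0,0,0]
After op 5 (*): stack=[0] mem=[0,0,0,0]
After op 6 (push 2): stack=[0,2] mem=[0,0,0,0]
After op 7 (RCL M0): stack=[0,2,0] mem=[0,0,0,0]
After op 8 (STO M0): stack=[0,2] mem=[0,0,0,0]
After op 9 (-): stack=[-2] mem=[0,0,0,0]
After op 10 (dup): stack=[-2,-2] mem=[0,0,0,0]
After op 11 (/): stack=[1] mem=[0,0,0,0]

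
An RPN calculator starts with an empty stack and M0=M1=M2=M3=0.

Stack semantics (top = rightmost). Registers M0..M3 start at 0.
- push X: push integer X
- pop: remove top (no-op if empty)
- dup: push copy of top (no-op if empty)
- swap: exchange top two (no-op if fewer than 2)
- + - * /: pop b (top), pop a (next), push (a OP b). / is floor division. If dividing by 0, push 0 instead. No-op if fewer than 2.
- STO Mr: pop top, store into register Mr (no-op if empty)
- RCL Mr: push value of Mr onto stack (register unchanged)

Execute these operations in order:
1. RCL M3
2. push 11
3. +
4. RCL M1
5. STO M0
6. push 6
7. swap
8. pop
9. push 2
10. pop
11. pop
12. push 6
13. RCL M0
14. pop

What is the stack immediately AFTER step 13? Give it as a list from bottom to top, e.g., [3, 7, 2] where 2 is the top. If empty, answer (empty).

After op 1 (RCL M3): stack=[0] mem=[0,0,0,0]
After op 2 (push 11): stack=[0,11] mem=[0,0,0,0]
After op 3 (+): stack=[11] mem=[0,0,0,0]
After op 4 (RCL M1): stack=[11,0] mem=[0,0,0,0]
After op 5 (STO M0): stack=[11] mem=[0,0,0,0]
After op 6 (push 6): stack=[11,6] mem=[0,0,0,0]
After op 7 (swap): stack=[6,11] mem=[0,0,0,0]
After op 8 (pop): stack=[6] mem=[0,0,0,0]
After op 9 (push 2): stack=[6,2] mem=[0,0,0,0]
After op 10 (pop): stack=[6] mem=[0,0,0,0]
After op 11 (pop): stack=[empty] mem=[0,0,0,0]
After op 12 (push 6): stack=[6] mem=[0,0,0,0]
After op 13 (RCL M0): stack=[6,0] mem=[0,0,0,0]

[6, 0]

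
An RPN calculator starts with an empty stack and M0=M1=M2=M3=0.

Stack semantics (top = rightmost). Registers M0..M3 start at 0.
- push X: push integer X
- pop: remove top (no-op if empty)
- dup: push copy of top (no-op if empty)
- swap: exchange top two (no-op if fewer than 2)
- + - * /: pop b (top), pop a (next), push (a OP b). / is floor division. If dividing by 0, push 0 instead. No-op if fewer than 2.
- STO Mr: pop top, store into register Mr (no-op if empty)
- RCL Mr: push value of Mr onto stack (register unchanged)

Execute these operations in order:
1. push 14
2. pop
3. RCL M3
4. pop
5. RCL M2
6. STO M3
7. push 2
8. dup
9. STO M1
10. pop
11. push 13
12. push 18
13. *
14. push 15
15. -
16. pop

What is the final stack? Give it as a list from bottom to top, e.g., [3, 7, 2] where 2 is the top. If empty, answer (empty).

Answer: (empty)

Derivation:
After op 1 (push 14): stack=[14] mem=[0,0,0,0]
After op 2 (pop): stack=[empty] mem=[0,0,0,0]
After op 3 (RCL M3): stack=[0] mem=[0,0,0,0]
After op 4 (pop): stack=[empty] mem=[0,0,0,0]
After op 5 (RCL M2): stack=[0] mem=[0,0,0,0]
After op 6 (STO M3): stack=[empty] mem=[0,0,0,0]
After op 7 (push 2): stack=[2] mem=[0,0,0,0]
After op 8 (dup): stack=[2,2] mem=[0,0,0,0]
After op 9 (STO M1): stack=[2] mem=[0,2,0,0]
After op 10 (pop): stack=[empty] mem=[0,2,0,0]
After op 11 (push 13): stack=[13] mem=[0,2,0,0]
After op 12 (push 18): stack=[13,18] mem=[0,2,0,0]
After op 13 (*): stack=[234] mem=[0,2,0,0]
After op 14 (push 15): stack=[234,15] mem=[0,2,0,0]
After op 15 (-): stack=[219] mem=[0,2,0,0]
After op 16 (pop): stack=[empty] mem=[0,2,0,0]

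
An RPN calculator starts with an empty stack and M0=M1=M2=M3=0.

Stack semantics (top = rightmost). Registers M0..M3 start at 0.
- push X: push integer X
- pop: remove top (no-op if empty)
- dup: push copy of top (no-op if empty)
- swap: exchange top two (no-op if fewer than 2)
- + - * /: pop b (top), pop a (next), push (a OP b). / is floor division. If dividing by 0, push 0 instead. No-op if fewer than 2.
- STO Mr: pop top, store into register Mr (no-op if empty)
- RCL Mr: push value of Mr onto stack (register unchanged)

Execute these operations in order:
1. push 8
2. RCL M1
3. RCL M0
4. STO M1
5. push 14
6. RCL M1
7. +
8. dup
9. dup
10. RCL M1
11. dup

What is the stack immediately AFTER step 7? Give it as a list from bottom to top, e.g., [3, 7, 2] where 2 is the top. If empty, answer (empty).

After op 1 (push 8): stack=[8] mem=[0,0,0,0]
After op 2 (RCL M1): stack=[8,0] mem=[0,0,0,0]
After op 3 (RCL M0): stack=[8,0,0] mem=[0,0,0,0]
After op 4 (STO M1): stack=[8,0] mem=[0,0,0,0]
After op 5 (push 14): stack=[8,0,14] mem=[0,0,0,0]
After op 6 (RCL M1): stack=[8,0,14,0] mem=[0,0,0,0]
After op 7 (+): stack=[8,0,14] mem=[0,0,0,0]

[8, 0, 14]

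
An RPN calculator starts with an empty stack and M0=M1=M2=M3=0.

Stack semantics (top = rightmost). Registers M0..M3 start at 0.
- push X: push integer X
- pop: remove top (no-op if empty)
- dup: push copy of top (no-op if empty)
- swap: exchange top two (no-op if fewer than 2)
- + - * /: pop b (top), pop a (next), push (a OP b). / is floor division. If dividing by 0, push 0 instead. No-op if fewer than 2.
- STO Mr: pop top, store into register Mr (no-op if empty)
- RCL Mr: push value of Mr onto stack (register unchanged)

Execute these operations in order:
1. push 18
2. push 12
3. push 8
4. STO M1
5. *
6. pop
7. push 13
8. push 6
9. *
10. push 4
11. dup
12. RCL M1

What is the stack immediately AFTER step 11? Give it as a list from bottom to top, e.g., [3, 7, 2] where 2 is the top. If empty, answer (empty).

After op 1 (push 18): stack=[18] mem=[0,0,0,0]
After op 2 (push 12): stack=[18,12] mem=[0,0,0,0]
After op 3 (push 8): stack=[18,12,8] mem=[0,0,0,0]
After op 4 (STO M1): stack=[18,12] mem=[0,8,0,0]
After op 5 (*): stack=[216] mem=[0,8,0,0]
After op 6 (pop): stack=[empty] mem=[0,8,0,0]
After op 7 (push 13): stack=[13] mem=[0,8,0,0]
After op 8 (push 6): stack=[13,6] mem=[0,8,0,0]
After op 9 (*): stack=[78] mem=[0,8,0,0]
After op 10 (push 4): stack=[78,4] mem=[0,8,0,0]
After op 11 (dup): stack=[78,4,4] mem=[0,8,0,0]

[78, 4, 4]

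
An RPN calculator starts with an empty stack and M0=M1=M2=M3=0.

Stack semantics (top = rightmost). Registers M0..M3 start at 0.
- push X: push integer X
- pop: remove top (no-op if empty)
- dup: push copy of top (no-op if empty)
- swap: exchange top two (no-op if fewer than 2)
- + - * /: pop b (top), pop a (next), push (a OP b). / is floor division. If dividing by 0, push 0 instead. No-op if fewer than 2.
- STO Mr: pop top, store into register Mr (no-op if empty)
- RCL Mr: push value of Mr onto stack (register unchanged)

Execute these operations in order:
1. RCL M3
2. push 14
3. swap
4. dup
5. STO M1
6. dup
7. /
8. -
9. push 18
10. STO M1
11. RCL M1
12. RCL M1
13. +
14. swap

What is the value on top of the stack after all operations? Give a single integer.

Answer: 14

Derivation:
After op 1 (RCL M3): stack=[0] mem=[0,0,0,0]
After op 2 (push 14): stack=[0,14] mem=[0,0,0,0]
After op 3 (swap): stack=[14,0] mem=[0,0,0,0]
After op 4 (dup): stack=[14,0,0] mem=[0,0,0,0]
After op 5 (STO M1): stack=[14,0] mem=[0,0,0,0]
After op 6 (dup): stack=[14,0,0] mem=[0,0,0,0]
After op 7 (/): stack=[14,0] mem=[0,0,0,0]
After op 8 (-): stack=[14] mem=[0,0,0,0]
After op 9 (push 18): stack=[14,18] mem=[0,0,0,0]
After op 10 (STO M1): stack=[14] mem=[0,18,0,0]
After op 11 (RCL M1): stack=[14,18] mem=[0,18,0,0]
After op 12 (RCL M1): stack=[14,18,18] mem=[0,18,0,0]
After op 13 (+): stack=[14,36] mem=[0,18,0,0]
After op 14 (swap): stack=[36,14] mem=[0,18,0,0]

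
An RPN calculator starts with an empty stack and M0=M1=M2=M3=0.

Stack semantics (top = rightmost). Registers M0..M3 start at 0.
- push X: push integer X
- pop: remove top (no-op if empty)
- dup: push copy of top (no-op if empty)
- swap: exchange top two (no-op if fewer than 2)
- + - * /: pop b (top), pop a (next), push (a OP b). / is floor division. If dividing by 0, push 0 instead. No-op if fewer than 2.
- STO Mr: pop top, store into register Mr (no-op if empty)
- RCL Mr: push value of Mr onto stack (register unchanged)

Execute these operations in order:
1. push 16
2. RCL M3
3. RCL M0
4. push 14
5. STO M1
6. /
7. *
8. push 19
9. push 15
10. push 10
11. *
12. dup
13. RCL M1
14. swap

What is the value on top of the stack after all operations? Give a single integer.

Answer: 150

Derivation:
After op 1 (push 16): stack=[16] mem=[0,0,0,0]
After op 2 (RCL M3): stack=[16,0] mem=[0,0,0,0]
After op 3 (RCL M0): stack=[16,0,0] mem=[0,0,0,0]
After op 4 (push 14): stack=[16,0,0,14] mem=[0,0,0,0]
After op 5 (STO M1): stack=[16,0,0] mem=[0,14,0,0]
After op 6 (/): stack=[16,0] mem=[0,14,0,0]
After op 7 (*): stack=[0] mem=[0,14,0,0]
After op 8 (push 19): stack=[0,19] mem=[0,14,0,0]
After op 9 (push 15): stack=[0,19,15] mem=[0,14,0,0]
After op 10 (push 10): stack=[0,19,15,10] mem=[0,14,0,0]
After op 11 (*): stack=[0,19,150] mem=[0,14,0,0]
After op 12 (dup): stack=[0,19,150,150] mem=[0,14,0,0]
After op 13 (RCL M1): stack=[0,19,150,150,14] mem=[0,14,0,0]
After op 14 (swap): stack=[0,19,150,14,150] mem=[0,14,0,0]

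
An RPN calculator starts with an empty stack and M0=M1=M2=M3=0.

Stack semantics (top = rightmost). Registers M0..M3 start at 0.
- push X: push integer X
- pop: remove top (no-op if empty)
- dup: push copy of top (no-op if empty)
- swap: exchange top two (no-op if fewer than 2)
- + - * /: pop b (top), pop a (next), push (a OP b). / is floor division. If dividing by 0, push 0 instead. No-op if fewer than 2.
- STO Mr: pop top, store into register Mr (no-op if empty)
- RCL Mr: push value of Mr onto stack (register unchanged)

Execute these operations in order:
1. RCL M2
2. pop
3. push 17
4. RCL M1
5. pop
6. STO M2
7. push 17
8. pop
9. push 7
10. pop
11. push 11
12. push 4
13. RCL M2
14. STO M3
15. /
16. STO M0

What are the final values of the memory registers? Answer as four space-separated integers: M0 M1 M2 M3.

After op 1 (RCL M2): stack=[0] mem=[0,0,0,0]
After op 2 (pop): stack=[empty] mem=[0,0,0,0]
After op 3 (push 17): stack=[17] mem=[0,0,0,0]
After op 4 (RCL M1): stack=[17,0] mem=[0,0,0,0]
After op 5 (pop): stack=[17] mem=[0,0,0,0]
After op 6 (STO M2): stack=[empty] mem=[0,0,17,0]
After op 7 (push 17): stack=[17] mem=[0,0,17,0]
After op 8 (pop): stack=[empty] mem=[0,0,17,0]
After op 9 (push 7): stack=[7] mem=[0,0,17,0]
After op 10 (pop): stack=[empty] mem=[0,0,17,0]
After op 11 (push 11): stack=[11] mem=[0,0,17,0]
After op 12 (push 4): stack=[11,4] mem=[0,0,17,0]
After op 13 (RCL M2): stack=[11,4,17] mem=[0,0,17,0]
After op 14 (STO M3): stack=[11,4] mem=[0,0,17,17]
After op 15 (/): stack=[2] mem=[0,0,17,17]
After op 16 (STO M0): stack=[empty] mem=[2,0,17,17]

Answer: 2 0 17 17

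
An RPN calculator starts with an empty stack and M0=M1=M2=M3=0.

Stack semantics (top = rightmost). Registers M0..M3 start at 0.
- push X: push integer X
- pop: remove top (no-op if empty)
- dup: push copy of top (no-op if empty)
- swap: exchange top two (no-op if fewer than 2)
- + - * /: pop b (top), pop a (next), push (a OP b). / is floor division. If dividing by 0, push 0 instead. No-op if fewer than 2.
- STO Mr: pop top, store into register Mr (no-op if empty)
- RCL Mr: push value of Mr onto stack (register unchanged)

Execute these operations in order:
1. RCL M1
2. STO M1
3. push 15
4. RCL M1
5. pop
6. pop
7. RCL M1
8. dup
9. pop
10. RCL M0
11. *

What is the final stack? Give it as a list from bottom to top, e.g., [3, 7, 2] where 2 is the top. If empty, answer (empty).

After op 1 (RCL M1): stack=[0] mem=[0,0,0,0]
After op 2 (STO M1): stack=[empty] mem=[0,0,0,0]
After op 3 (push 15): stack=[15] mem=[0,0,0,0]
After op 4 (RCL M1): stack=[15,0] mem=[0,0,0,0]
After op 5 (pop): stack=[15] mem=[0,0,0,0]
After op 6 (pop): stack=[empty] mem=[0,0,0,0]
After op 7 (RCL M1): stack=[0] mem=[0,0,0,0]
After op 8 (dup): stack=[0,0] mem=[0,0,0,0]
After op 9 (pop): stack=[0] mem=[0,0,0,0]
After op 10 (RCL M0): stack=[0,0] mem=[0,0,0,0]
After op 11 (*): stack=[0] mem=[0,0,0,0]

Answer: [0]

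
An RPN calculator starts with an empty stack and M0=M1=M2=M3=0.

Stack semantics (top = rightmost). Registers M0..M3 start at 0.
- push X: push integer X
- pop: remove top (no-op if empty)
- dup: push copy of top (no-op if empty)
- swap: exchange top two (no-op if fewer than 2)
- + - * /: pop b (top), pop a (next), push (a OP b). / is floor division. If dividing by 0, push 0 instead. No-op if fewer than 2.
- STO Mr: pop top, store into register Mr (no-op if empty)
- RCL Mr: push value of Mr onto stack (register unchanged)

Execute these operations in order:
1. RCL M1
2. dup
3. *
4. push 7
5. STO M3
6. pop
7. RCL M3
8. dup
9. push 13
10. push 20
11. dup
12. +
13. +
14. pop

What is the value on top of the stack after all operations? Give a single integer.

After op 1 (RCL M1): stack=[0] mem=[0,0,0,0]
After op 2 (dup): stack=[0,0] mem=[0,0,0,0]
After op 3 (*): stack=[0] mem=[0,0,0,0]
After op 4 (push 7): stack=[0,7] mem=[0,0,0,0]
After op 5 (STO M3): stack=[0] mem=[0,0,0,7]
After op 6 (pop): stack=[empty] mem=[0,0,0,7]
After op 7 (RCL M3): stack=[7] mem=[0,0,0,7]
After op 8 (dup): stack=[7,7] mem=[0,0,0,7]
After op 9 (push 13): stack=[7,7,13] mem=[0,0,0,7]
After op 10 (push 20): stack=[7,7,13,20] mem=[0,0,0,7]
After op 11 (dup): stack=[7,7,13,20,20] mem=[0,0,0,7]
After op 12 (+): stack=[7,7,13,40] mem=[0,0,0,7]
After op 13 (+): stack=[7,7,53] mem=[0,0,0,7]
After op 14 (pop): stack=[7,7] mem=[0,0,0,7]

Answer: 7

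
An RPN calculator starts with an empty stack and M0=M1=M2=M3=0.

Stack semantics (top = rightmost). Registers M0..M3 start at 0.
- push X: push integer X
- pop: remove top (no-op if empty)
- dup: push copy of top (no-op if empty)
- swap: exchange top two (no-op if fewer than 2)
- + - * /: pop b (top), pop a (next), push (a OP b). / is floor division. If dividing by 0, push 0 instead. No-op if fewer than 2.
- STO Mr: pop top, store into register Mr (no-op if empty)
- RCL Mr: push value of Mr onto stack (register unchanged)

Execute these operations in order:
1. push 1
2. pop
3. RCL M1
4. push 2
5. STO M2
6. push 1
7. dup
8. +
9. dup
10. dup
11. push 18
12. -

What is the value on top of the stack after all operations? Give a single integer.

Answer: -16

Derivation:
After op 1 (push 1): stack=[1] mem=[0,0,0,0]
After op 2 (pop): stack=[empty] mem=[0,0,0,0]
After op 3 (RCL M1): stack=[0] mem=[0,0,0,0]
After op 4 (push 2): stack=[0,2] mem=[0,0,0,0]
After op 5 (STO M2): stack=[0] mem=[0,0,2,0]
After op 6 (push 1): stack=[0,1] mem=[0,0,2,0]
After op 7 (dup): stack=[0,1,1] mem=[0,0,2,0]
After op 8 (+): stack=[0,2] mem=[0,0,2,0]
After op 9 (dup): stack=[0,2,2] mem=[0,0,2,0]
After op 10 (dup): stack=[0,2,2,2] mem=[0,0,2,0]
After op 11 (push 18): stack=[0,2,2,2,18] mem=[0,0,2,0]
After op 12 (-): stack=[0,2,2,-16] mem=[0,0,2,0]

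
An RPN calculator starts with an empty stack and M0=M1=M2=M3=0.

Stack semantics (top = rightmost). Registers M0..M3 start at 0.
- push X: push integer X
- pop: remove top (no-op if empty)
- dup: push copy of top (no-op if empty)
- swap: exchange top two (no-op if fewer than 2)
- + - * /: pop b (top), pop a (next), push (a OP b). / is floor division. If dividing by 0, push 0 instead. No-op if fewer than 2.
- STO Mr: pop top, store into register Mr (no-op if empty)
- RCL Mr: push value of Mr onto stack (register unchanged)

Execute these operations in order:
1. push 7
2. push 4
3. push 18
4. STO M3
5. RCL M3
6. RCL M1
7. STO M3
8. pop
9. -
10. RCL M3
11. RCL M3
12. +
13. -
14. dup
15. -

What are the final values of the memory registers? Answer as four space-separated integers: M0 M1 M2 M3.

After op 1 (push 7): stack=[7] mem=[0,0,0,0]
After op 2 (push 4): stack=[7,4] mem=[0,0,0,0]
After op 3 (push 18): stack=[7,4,18] mem=[0,0,0,0]
After op 4 (STO M3): stack=[7,4] mem=[0,0,0,18]
After op 5 (RCL M3): stack=[7,4,18] mem=[0,0,0,18]
After op 6 (RCL M1): stack=[7,4,18,0] mem=[0,0,0,18]
After op 7 (STO M3): stack=[7,4,18] mem=[0,0,0,0]
After op 8 (pop): stack=[7,4] mem=[0,0,0,0]
After op 9 (-): stack=[3] mem=[0,0,0,0]
After op 10 (RCL M3): stack=[3,0] mem=[0,0,0,0]
After op 11 (RCL M3): stack=[3,0,0] mem=[0,0,0,0]
After op 12 (+): stack=[3,0] mem=[0,0,0,0]
After op 13 (-): stack=[3] mem=[0,0,0,0]
After op 14 (dup): stack=[3,3] mem=[0,0,0,0]
After op 15 (-): stack=[0] mem=[0,0,0,0]

Answer: 0 0 0 0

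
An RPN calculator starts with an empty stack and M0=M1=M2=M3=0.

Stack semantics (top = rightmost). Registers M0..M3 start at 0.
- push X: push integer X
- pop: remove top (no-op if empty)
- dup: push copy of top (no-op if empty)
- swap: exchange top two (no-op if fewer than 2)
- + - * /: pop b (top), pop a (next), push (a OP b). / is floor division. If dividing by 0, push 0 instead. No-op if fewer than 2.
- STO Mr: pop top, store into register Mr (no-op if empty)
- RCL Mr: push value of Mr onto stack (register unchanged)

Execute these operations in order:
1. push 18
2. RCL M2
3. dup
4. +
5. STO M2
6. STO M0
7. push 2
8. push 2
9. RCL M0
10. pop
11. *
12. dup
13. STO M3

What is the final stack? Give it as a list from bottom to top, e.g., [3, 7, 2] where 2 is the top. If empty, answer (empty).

Answer: [4]

Derivation:
After op 1 (push 18): stack=[18] mem=[0,0,0,0]
After op 2 (RCL M2): stack=[18,0] mem=[0,0,0,0]
After op 3 (dup): stack=[18,0,0] mem=[0,0,0,0]
After op 4 (+): stack=[18,0] mem=[0,0,0,0]
After op 5 (STO M2): stack=[18] mem=[0,0,0,0]
After op 6 (STO M0): stack=[empty] mem=[18,0,0,0]
After op 7 (push 2): stack=[2] mem=[18,0,0,0]
After op 8 (push 2): stack=[2,2] mem=[18,0,0,0]
After op 9 (RCL M0): stack=[2,2,18] mem=[18,0,0,0]
After op 10 (pop): stack=[2,2] mem=[18,0,0,0]
After op 11 (*): stack=[4] mem=[18,0,0,0]
After op 12 (dup): stack=[4,4] mem=[18,0,0,0]
After op 13 (STO M3): stack=[4] mem=[18,0,0,4]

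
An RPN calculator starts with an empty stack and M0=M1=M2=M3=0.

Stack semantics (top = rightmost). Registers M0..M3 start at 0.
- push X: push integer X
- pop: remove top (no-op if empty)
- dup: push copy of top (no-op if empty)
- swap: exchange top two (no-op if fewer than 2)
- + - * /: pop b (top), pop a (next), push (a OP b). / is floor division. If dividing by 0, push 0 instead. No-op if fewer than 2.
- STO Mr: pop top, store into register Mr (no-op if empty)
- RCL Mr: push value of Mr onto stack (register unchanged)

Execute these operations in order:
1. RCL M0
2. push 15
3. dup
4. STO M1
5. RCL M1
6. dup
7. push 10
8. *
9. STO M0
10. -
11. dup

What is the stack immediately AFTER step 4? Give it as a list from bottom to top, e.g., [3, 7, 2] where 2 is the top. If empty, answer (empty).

After op 1 (RCL M0): stack=[0] mem=[0,0,0,0]
After op 2 (push 15): stack=[0,15] mem=[0,0,0,0]
After op 3 (dup): stack=[0,15,15] mem=[0,0,0,0]
After op 4 (STO M1): stack=[0,15] mem=[0,15,0,0]

[0, 15]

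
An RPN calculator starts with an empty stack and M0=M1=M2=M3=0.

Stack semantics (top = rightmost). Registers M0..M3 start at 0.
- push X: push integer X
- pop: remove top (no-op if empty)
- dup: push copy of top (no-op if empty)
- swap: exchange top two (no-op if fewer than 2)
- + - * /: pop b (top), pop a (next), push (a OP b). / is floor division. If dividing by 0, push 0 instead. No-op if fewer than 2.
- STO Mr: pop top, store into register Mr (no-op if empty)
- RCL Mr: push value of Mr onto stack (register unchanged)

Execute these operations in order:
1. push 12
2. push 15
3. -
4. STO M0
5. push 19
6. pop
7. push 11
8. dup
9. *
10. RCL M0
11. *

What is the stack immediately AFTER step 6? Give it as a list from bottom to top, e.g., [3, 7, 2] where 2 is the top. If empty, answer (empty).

After op 1 (push 12): stack=[12] mem=[0,0,0,0]
After op 2 (push 15): stack=[12,15] mem=[0,0,0,0]
After op 3 (-): stack=[-3] mem=[0,0,0,0]
After op 4 (STO M0): stack=[empty] mem=[-3,0,0,0]
After op 5 (push 19): stack=[19] mem=[-3,0,0,0]
After op 6 (pop): stack=[empty] mem=[-3,0,0,0]

(empty)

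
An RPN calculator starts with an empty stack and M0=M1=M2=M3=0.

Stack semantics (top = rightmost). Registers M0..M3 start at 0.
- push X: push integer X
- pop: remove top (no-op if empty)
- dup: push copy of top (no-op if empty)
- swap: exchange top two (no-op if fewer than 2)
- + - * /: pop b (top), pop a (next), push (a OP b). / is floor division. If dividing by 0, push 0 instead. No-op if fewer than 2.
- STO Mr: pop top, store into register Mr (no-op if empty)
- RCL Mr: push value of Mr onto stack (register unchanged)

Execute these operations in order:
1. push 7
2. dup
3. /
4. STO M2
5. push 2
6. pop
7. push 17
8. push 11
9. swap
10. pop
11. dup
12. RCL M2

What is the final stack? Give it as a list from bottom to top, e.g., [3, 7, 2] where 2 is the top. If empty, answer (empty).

After op 1 (push 7): stack=[7] mem=[0,0,0,0]
After op 2 (dup): stack=[7,7] mem=[0,0,0,0]
After op 3 (/): stack=[1] mem=[0,0,0,0]
After op 4 (STO M2): stack=[empty] mem=[0,0,1,0]
After op 5 (push 2): stack=[2] mem=[0,0,1,0]
After op 6 (pop): stack=[empty] mem=[0,0,1,0]
After op 7 (push 17): stack=[17] mem=[0,0,1,0]
After op 8 (push 11): stack=[17,11] mem=[0,0,1,0]
After op 9 (swap): stack=[11,17] mem=[0,0,1,0]
After op 10 (pop): stack=[11] mem=[0,0,1,0]
After op 11 (dup): stack=[11,11] mem=[0,0,1,0]
After op 12 (RCL M2): stack=[11,11,1] mem=[0,0,1,0]

Answer: [11, 11, 1]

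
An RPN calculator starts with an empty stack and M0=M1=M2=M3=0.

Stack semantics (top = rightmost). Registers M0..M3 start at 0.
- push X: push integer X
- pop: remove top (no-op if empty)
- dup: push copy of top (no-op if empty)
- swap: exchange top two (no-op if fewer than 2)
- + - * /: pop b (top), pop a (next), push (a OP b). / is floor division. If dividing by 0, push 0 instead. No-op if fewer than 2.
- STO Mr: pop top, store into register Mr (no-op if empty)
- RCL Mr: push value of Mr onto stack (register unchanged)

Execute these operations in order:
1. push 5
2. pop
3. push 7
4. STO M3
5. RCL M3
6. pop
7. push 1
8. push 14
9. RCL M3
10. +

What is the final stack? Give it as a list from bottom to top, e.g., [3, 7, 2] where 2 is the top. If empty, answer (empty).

Answer: [1, 21]

Derivation:
After op 1 (push 5): stack=[5] mem=[0,0,0,0]
After op 2 (pop): stack=[empty] mem=[0,0,0,0]
After op 3 (push 7): stack=[7] mem=[0,0,0,0]
After op 4 (STO M3): stack=[empty] mem=[0,0,0,7]
After op 5 (RCL M3): stack=[7] mem=[0,0,0,7]
After op 6 (pop): stack=[empty] mem=[0,0,0,7]
After op 7 (push 1): stack=[1] mem=[0,0,0,7]
After op 8 (push 14): stack=[1,14] mem=[0,0,0,7]
After op 9 (RCL M3): stack=[1,14,7] mem=[0,0,0,7]
After op 10 (+): stack=[1,21] mem=[0,0,0,7]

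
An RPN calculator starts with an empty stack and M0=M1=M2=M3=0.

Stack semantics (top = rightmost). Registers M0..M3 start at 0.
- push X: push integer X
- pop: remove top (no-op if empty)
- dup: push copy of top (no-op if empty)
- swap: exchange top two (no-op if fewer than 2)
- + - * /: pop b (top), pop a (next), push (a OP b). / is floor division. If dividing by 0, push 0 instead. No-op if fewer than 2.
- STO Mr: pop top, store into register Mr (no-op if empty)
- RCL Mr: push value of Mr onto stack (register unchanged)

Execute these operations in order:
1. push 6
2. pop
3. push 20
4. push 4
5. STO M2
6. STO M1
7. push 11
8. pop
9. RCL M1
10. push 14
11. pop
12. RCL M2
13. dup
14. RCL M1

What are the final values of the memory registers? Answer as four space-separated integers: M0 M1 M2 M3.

After op 1 (push 6): stack=[6] mem=[0,0,0,0]
After op 2 (pop): stack=[empty] mem=[0,0,0,0]
After op 3 (push 20): stack=[20] mem=[0,0,0,0]
After op 4 (push 4): stack=[20,4] mem=[0,0,0,0]
After op 5 (STO M2): stack=[20] mem=[0,0,4,0]
After op 6 (STO M1): stack=[empty] mem=[0,20,4,0]
After op 7 (push 11): stack=[11] mem=[0,20,4,0]
After op 8 (pop): stack=[empty] mem=[0,20,4,0]
After op 9 (RCL M1): stack=[20] mem=[0,20,4,0]
After op 10 (push 14): stack=[20,14] mem=[0,20,4,0]
After op 11 (pop): stack=[20] mem=[0,20,4,0]
After op 12 (RCL M2): stack=[20,4] mem=[0,20,4,0]
After op 13 (dup): stack=[20,4,4] mem=[0,20,4,0]
After op 14 (RCL M1): stack=[20,4,4,20] mem=[0,20,4,0]

Answer: 0 20 4 0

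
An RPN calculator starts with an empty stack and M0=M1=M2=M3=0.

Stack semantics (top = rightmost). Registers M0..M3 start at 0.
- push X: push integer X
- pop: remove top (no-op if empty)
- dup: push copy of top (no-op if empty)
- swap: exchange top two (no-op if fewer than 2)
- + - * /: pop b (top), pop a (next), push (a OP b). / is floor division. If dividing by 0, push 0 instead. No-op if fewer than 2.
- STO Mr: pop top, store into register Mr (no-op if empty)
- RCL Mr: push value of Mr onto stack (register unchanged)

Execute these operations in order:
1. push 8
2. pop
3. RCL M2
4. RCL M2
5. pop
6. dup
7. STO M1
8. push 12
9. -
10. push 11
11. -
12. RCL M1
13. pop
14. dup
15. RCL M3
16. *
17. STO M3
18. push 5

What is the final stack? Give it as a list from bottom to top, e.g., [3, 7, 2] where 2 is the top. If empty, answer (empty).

Answer: [-23, 5]

Derivation:
After op 1 (push 8): stack=[8] mem=[0,0,0,0]
After op 2 (pop): stack=[empty] mem=[0,0,0,0]
After op 3 (RCL M2): stack=[0] mem=[0,0,0,0]
After op 4 (RCL M2): stack=[0,0] mem=[0,0,0,0]
After op 5 (pop): stack=[0] mem=[0,0,0,0]
After op 6 (dup): stack=[0,0] mem=[0,0,0,0]
After op 7 (STO M1): stack=[0] mem=[0,0,0,0]
After op 8 (push 12): stack=[0,12] mem=[0,0,0,0]
After op 9 (-): stack=[-12] mem=[0,0,0,0]
After op 10 (push 11): stack=[-12,11] mem=[0,0,0,0]
After op 11 (-): stack=[-23] mem=[0,0,0,0]
After op 12 (RCL M1): stack=[-23,0] mem=[0,0,0,0]
After op 13 (pop): stack=[-23] mem=[0,0,0,0]
After op 14 (dup): stack=[-23,-23] mem=[0,0,0,0]
After op 15 (RCL M3): stack=[-23,-23,0] mem=[0,0,0,0]
After op 16 (*): stack=[-23,0] mem=[0,0,0,0]
After op 17 (STO M3): stack=[-23] mem=[0,0,0,0]
After op 18 (push 5): stack=[-23,5] mem=[0,0,0,0]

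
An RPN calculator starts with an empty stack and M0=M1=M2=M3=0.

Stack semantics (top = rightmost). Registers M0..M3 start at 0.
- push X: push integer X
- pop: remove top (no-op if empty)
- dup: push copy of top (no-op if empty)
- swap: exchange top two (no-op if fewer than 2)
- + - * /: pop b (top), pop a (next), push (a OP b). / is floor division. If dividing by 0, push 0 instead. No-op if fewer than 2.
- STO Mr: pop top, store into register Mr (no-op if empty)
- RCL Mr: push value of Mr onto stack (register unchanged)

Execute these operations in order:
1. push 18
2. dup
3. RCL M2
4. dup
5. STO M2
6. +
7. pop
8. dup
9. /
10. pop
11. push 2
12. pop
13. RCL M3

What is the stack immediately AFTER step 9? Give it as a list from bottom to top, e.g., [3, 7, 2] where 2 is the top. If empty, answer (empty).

After op 1 (push 18): stack=[18] mem=[0,0,0,0]
After op 2 (dup): stack=[18,18] mem=[0,0,0,0]
After op 3 (RCL M2): stack=[18,18,0] mem=[0,0,0,0]
After op 4 (dup): stack=[18,18,0,0] mem=[0,0,0,0]
After op 5 (STO M2): stack=[18,18,0] mem=[0,0,0,0]
After op 6 (+): stack=[18,18] mem=[0,0,0,0]
After op 7 (pop): stack=[18] mem=[0,0,0,0]
After op 8 (dup): stack=[18,18] mem=[0,0,0,0]
After op 9 (/): stack=[1] mem=[0,0,0,0]

[1]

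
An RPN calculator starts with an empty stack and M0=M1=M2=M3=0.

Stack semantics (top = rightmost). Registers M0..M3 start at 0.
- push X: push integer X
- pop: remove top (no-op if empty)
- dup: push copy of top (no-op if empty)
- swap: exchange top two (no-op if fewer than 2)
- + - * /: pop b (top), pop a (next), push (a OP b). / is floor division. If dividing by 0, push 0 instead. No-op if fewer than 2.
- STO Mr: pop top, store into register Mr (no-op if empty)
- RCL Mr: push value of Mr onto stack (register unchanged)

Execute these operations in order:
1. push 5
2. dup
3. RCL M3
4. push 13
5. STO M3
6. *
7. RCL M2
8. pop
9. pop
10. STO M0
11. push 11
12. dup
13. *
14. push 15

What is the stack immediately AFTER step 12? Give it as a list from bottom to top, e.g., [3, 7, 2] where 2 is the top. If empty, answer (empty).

After op 1 (push 5): stack=[5] mem=[0,0,0,0]
After op 2 (dup): stack=[5,5] mem=[0,0,0,0]
After op 3 (RCL M3): stack=[5,5,0] mem=[0,0,0,0]
After op 4 (push 13): stack=[5,5,0,13] mem=[0,0,0,0]
After op 5 (STO M3): stack=[5,5,0] mem=[0,0,0,13]
After op 6 (*): stack=[5,0] mem=[0,0,0,13]
After op 7 (RCL M2): stack=[5,0,0] mem=[0,0,0,13]
After op 8 (pop): stack=[5,0] mem=[0,0,0,13]
After op 9 (pop): stack=[5] mem=[0,0,0,13]
After op 10 (STO M0): stack=[empty] mem=[5,0,0,13]
After op 11 (push 11): stack=[11] mem=[5,0,0,13]
After op 12 (dup): stack=[11,11] mem=[5,0,0,13]

[11, 11]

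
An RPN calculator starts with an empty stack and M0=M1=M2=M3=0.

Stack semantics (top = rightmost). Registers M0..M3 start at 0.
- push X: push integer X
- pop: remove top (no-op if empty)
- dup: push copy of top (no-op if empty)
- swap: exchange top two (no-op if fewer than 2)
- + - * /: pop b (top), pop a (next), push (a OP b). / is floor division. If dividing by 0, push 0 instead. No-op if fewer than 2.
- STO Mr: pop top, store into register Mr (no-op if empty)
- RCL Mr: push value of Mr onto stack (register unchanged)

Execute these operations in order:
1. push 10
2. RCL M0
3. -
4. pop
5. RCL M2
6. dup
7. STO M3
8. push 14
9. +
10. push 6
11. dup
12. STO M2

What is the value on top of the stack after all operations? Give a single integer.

Answer: 6

Derivation:
After op 1 (push 10): stack=[10] mem=[0,0,0,0]
After op 2 (RCL M0): stack=[10,0] mem=[0,0,0,0]
After op 3 (-): stack=[10] mem=[0,0,0,0]
After op 4 (pop): stack=[empty] mem=[0,0,0,0]
After op 5 (RCL M2): stack=[0] mem=[0,0,0,0]
After op 6 (dup): stack=[0,0] mem=[0,0,0,0]
After op 7 (STO M3): stack=[0] mem=[0,0,0,0]
After op 8 (push 14): stack=[0,14] mem=[0,0,0,0]
After op 9 (+): stack=[14] mem=[0,0,0,0]
After op 10 (push 6): stack=[14,6] mem=[0,0,0,0]
After op 11 (dup): stack=[14,6,6] mem=[0,0,0,0]
After op 12 (STO M2): stack=[14,6] mem=[0,0,6,0]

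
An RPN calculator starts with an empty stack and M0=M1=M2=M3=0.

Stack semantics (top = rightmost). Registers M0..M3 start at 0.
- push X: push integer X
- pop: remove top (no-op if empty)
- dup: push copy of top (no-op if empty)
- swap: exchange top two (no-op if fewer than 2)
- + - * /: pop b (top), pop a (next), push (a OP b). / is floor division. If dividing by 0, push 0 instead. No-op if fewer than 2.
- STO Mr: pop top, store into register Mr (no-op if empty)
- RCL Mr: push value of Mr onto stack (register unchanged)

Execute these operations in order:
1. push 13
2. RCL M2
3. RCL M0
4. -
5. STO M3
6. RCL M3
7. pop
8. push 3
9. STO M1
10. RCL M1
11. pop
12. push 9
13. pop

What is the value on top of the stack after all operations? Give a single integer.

After op 1 (push 13): stack=[13] mem=[0,0,0,0]
After op 2 (RCL M2): stack=[13,0] mem=[0,0,0,0]
After op 3 (RCL M0): stack=[13,0,0] mem=[0,0,0,0]
After op 4 (-): stack=[13,0] mem=[0,0,0,0]
After op 5 (STO M3): stack=[13] mem=[0,0,0,0]
After op 6 (RCL M3): stack=[13,0] mem=[0,0,0,0]
After op 7 (pop): stack=[13] mem=[0,0,0,0]
After op 8 (push 3): stack=[13,3] mem=[0,0,0,0]
After op 9 (STO M1): stack=[13] mem=[0,3,0,0]
After op 10 (RCL M1): stack=[13,3] mem=[0,3,0,0]
After op 11 (pop): stack=[13] mem=[0,3,0,0]
After op 12 (push 9): stack=[13,9] mem=[0,3,0,0]
After op 13 (pop): stack=[13] mem=[0,3,0,0]

Answer: 13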